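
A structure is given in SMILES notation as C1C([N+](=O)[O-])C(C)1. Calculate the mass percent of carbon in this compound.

Atom tally by fragment:
  cyclopropane ring core → C:3 H:6
  (− 2 ring H displaced by substituents)
  + NO2 → N:1 O:2
  + CH3 → C:1 H:3
Element totals:
  C: 4
  H: 7
  N: 1
  O: 2
Molecular formula: C4H7NO2.
Molar mass = 101.105 g/mol.
Mass from C: 4 × 12.011 = 48.044 g/mol.
%C = 48.044 / 101.105 × 100 = 47.52%.

47.52%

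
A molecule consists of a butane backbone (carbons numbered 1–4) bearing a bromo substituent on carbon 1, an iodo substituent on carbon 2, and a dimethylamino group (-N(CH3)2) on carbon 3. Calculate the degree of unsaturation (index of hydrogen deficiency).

Atom tally by fragment:
  BrCH2 → C:1 H:2 Br:1
  CH(I) → C:1 H:1 I:1
  CH(N(CH3)2) → C:3 H:7 N:1
  CH3 → C:1 H:3
Element totals:
  C: 6
  H: 13
  Br: 1
  I: 1
  N: 1
Molecular formula: C6H13BrIN.
DoU = (2C + 2 + N − H − X) / 2 = (2·6 + 2 + 1 − 13 − 2) / 2 = 0.

0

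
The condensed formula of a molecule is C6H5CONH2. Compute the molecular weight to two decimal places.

121.14 g/mol

Atom tally by fragment:
  benzene ring core → C:6 H:6
  (− 1 ring H displaced by substituents)
  + CONH2 → C:1 H:2 O:1 N:1
Element totals:
  C: 7
  H: 7
  N: 1
  O: 1
Molecular formula: C7H7NO.
  M = 7(12.011) + 7(1.008) + 14.007 + 15.999
    = 84.077 + 7.056 + 14.007 + 15.999 = 121.139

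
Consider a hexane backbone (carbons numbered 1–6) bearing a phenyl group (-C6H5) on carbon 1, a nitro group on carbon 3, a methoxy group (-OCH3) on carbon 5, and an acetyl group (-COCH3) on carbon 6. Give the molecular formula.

C15H21NO4

Atom tally by fragment:
  C6H5CH2 → C:7 H:7
  CH2 → C:1 H:2
  CH(NO2) → C:1 H:1 N:1 O:2
  CH2 → C:1 H:2
  CH(OCH3) → C:2 H:4 O:1
  CH2COCH3 → C:3 H:5 O:1
Element totals:
  C: 15
  H: 21
  N: 1
  O: 4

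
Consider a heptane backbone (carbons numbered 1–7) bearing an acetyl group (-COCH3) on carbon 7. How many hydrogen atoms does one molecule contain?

18

Atom tally by fragment:
  CH3 → C:1 H:3
  CH2 → C:1 H:2
  CH2 → C:1 H:2
  CH2 → C:1 H:2
  CH2 → C:1 H:2
  CH2 → C:1 H:2
  CH2COCH3 → C:3 H:5 O:1
Element totals:
  C: 9
  H: 18
  O: 1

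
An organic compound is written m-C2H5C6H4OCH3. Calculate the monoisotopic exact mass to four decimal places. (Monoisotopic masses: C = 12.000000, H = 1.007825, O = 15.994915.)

Element totals:
  C: 9
  H: 12
  O: 1
Molecular formula: C9H12O.
  M = 9(12.0) + 12(1.007825) + 15.994915
    = 108.000000 + 12.093900 + 15.994915 = 136.088815

136.0888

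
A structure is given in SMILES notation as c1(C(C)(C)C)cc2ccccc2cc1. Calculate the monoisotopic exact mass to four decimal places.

184.1252

Atom tally by fragment:
  naphthalene ring system core → C:10 H:8
  (− 1 ring H displaced by substituents)
  + C(CH3)3 → C:4 H:9
Element totals:
  C: 14
  H: 16
Molecular formula: C14H16.
  M = 14(12.0) + 16(1.007825)
    = 168.000000 + 16.125200 = 184.125200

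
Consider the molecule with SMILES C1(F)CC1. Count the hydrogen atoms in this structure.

5

Atom tally by fragment:
  cyclopropane ring core → C:3 H:6
  (− 1 ring H displaced by substituents)
  + F → F:1
Element totals:
  C: 3
  H: 5
  F: 1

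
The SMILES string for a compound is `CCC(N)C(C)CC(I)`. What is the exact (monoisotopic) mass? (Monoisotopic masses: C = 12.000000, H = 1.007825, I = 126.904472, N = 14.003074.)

Atom tally by fragment:
  CH3 → C:1 H:3
  CH2 → C:1 H:2
  CH(NH2) → C:1 H:3 N:1
  CH(CH3) → C:2 H:4
  CH2 → C:1 H:2
  CH2I → C:1 H:2 I:1
Element totals:
  C: 7
  H: 16
  I: 1
  N: 1
Molecular formula: C7H16IN.
  M = 7(12.0) + 16(1.007825) + 126.904472 + 14.003074
    = 84.000000 + 16.125200 + 126.904472 + 14.003074 = 241.032746

241.0327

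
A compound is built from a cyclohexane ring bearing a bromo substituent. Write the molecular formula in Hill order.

C6H11Br

Atom tally by fragment:
  cyclohexane ring core → C:6 H:12
  (− 1 ring H displaced by substituents)
  + Br → Br:1
Element totals:
  C: 6
  H: 11
  Br: 1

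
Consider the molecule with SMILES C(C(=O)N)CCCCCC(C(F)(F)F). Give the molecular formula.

Atom tally by fragment:
  H2NOCCH2 → C:2 H:4 O:1 N:1
  CH2 → C:1 H:2
  CH2 → C:1 H:2
  CH2 → C:1 H:2
  CH2 → C:1 H:2
  CH2 → C:1 H:2
  CH2CF3 → C:2 H:2 F:3
Element totals:
  C: 9
  H: 16
  F: 3
  N: 1
  O: 1

C9H16F3NO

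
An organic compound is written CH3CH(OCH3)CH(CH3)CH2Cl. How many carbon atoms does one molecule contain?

Element totals:
  C: 6
  H: 13
  Cl: 1
  O: 1

6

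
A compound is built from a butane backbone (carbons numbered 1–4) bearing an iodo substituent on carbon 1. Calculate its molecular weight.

184.02 g/mol

Atom tally by fragment:
  ICH2 → C:1 H:2 I:1
  CH2 → C:1 H:2
  CH2 → C:1 H:2
  CH3 → C:1 H:3
Element totals:
  C: 4
  H: 9
  I: 1
Molecular formula: C4H9I.
  M = 4(12.011) + 9(1.008) + 126.904
    = 48.044 + 9.072 + 126.904 = 184.020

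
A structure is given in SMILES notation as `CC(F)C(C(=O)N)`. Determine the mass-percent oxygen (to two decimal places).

15.22%

Atom tally by fragment:
  CH3 → C:1 H:3
  CH(F) → C:1 H:1 F:1
  CH2CONH2 → C:2 H:4 O:1 N:1
Element totals:
  C: 4
  H: 8
  F: 1
  N: 1
  O: 1
Molecular formula: C4H8FNO.
Molar mass = 105.112 g/mol.
Mass from O: 1 × 15.999 = 15.999 g/mol.
%O = 15.999 / 105.112 × 100 = 15.22%.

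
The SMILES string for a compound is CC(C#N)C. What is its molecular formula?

Atom tally by fragment:
  CH3 → C:1 H:3
  CH(CN) → C:2 H:1 N:1
  CH3 → C:1 H:3
Element totals:
  C: 4
  H: 7
  N: 1

C4H7N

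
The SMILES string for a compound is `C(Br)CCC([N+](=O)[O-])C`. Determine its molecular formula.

C5H10BrNO2

Atom tally by fragment:
  BrCH2 → C:1 H:2 Br:1
  CH2 → C:1 H:2
  CH2 → C:1 H:2
  CH(NO2) → C:1 H:1 N:1 O:2
  CH3 → C:1 H:3
Element totals:
  C: 5
  H: 10
  Br: 1
  N: 1
  O: 2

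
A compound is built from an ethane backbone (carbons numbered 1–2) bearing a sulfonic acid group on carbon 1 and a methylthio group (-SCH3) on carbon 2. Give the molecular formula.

Atom tally by fragment:
  HO3SCH2 → C:1 H:3 S:1 O:3
  CH2SCH3 → C:2 H:5 S:1
Element totals:
  C: 3
  H: 8
  O: 3
  S: 2

C3H8O3S2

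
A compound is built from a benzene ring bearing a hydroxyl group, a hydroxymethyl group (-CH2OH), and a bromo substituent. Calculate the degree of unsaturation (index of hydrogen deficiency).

Atom tally by fragment:
  benzene ring core → C:6 H:6
  (− 3 ring H displaced by substituents)
  + OH → O:1 H:1
  + CH2OH → C:1 H:3 O:1
  + Br → Br:1
Element totals:
  C: 7
  H: 7
  Br: 1
  O: 2
Molecular formula: C7H7BrO2.
DoU = (2C + 2 + N − H − X) / 2 = (2·7 + 2 + 0 − 7 − 1) / 2 = 4.

4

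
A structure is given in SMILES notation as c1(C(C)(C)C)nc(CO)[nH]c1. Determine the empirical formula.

C8H14N2O

Atom tally by fragment:
  imidazole ring core → C:3 H:4 N:2
  (− 2 ring H displaced by substituents)
  + C(CH3)3 → C:4 H:9
  + CH2OH → C:1 H:3 O:1
Element totals:
  C: 8
  H: 14
  N: 2
  O: 1
Molecular formula: C8H14N2O.
gcd of subscripts (8, 14, 2, 1) = 1, so the empirical formula equals the molecular formula.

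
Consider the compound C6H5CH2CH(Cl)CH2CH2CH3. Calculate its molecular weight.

Element totals:
  C: 11
  H: 15
  Cl: 1
Molecular formula: C11H15Cl.
  M = 11(12.011) + 15(1.008) + 35.45
    = 132.121 + 15.120 + 35.450 = 182.691

182.69 g/mol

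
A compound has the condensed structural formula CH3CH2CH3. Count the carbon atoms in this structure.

3

Atom tally by fragment:
  CH3 → C:1 H:3
  CH2 → C:1 H:2
  CH3 → C:1 H:3
Element totals:
  C: 3
  H: 8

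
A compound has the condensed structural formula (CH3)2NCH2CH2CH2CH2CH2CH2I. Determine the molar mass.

255.14 g/mol

Atom tally by fragment:
  (CH3)2NCH2 → C:3 H:8 N:1
  CH2 → C:1 H:2
  CH2 → C:1 H:2
  CH2 → C:1 H:2
  CH2 → C:1 H:2
  CH2I → C:1 H:2 I:1
Element totals:
  C: 8
  H: 18
  I: 1
  N: 1
Molecular formula: C8H18IN.
  M = 8(12.011) + 18(1.008) + 126.904 + 14.007
    = 96.088 + 18.144 + 126.904 + 14.007 = 255.143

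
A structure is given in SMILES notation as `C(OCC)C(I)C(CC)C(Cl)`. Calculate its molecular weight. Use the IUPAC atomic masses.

Atom tally by fragment:
  C2H5OCH2 → C:3 H:7 O:1
  CH(I) → C:1 H:1 I:1
  CH(C2H5) → C:3 H:6
  CH2Cl → C:1 H:2 Cl:1
Element totals:
  C: 8
  H: 16
  Cl: 1
  I: 1
  O: 1
Molecular formula: C8H16ClIO.
  M = 8(12.011) + 16(1.008) + 35.45 + 126.904 + 15.999
    = 96.088 + 16.128 + 35.450 + 126.904 + 15.999 = 290.569

290.57 g/mol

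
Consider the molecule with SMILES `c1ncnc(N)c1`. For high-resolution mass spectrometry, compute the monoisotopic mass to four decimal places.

Atom tally by fragment:
  pyrimidine ring core → C:4 H:4 N:2
  (− 1 ring H displaced by substituents)
  + NH2 → N:1 H:2
Element totals:
  C: 4
  H: 5
  N: 3
Molecular formula: C4H5N3.
  M = 4(12.0) + 5(1.007825) + 3(14.003074)
    = 48.000000 + 5.039125 + 42.009222 = 95.048347

95.0483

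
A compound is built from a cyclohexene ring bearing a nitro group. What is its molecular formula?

C6H9NO2

Atom tally by fragment:
  cyclohexene ring core → C:6 H:10
  (− 1 ring H displaced by substituents)
  + NO2 → N:1 O:2
Element totals:
  C: 6
  H: 9
  N: 1
  O: 2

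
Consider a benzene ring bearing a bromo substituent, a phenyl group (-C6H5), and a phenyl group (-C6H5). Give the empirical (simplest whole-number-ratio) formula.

C18H13Br

Atom tally by fragment:
  benzene ring core → C:6 H:6
  (− 3 ring H displaced by substituents)
  + Br → Br:1
  + C6H5 → C:6 H:5
  + C6H5 → C:6 H:5
Element totals:
  C: 18
  H: 13
  Br: 1
Molecular formula: C18H13Br.
gcd of subscripts (1, 18, 13) = 1, so the empirical formula equals the molecular formula.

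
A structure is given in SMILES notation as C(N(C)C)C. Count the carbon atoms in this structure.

Atom tally by fragment:
  (CH3)2NCH2 → C:3 H:8 N:1
  CH3 → C:1 H:3
Element totals:
  C: 4
  H: 11
  N: 1

4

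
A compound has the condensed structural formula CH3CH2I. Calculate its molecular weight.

155.97 g/mol

Element totals:
  C: 2
  H: 5
  I: 1
Molecular formula: C2H5I.
  M = 2(12.011) + 5(1.008) + 126.904
    = 24.022 + 5.040 + 126.904 = 155.966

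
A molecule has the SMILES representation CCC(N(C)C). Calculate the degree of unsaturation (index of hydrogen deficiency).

0

Atom tally by fragment:
  CH3 → C:1 H:3
  CH2 → C:1 H:2
  CH2N(CH3)2 → C:3 H:8 N:1
Element totals:
  C: 5
  H: 13
  N: 1
Molecular formula: C5H13N.
DoU = (2C + 2 + N − H − X) / 2 = (2·5 + 2 + 1 − 13 − 0) / 2 = 0.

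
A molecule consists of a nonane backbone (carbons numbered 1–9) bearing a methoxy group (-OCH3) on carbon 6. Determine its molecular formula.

C10H22O

Atom tally by fragment:
  CH3 → C:1 H:3
  CH2 → C:1 H:2
  CH2 → C:1 H:2
  CH2 → C:1 H:2
  CH2 → C:1 H:2
  CH(OCH3) → C:2 H:4 O:1
  CH2 → C:1 H:2
  CH2 → C:1 H:2
  CH3 → C:1 H:3
Element totals:
  C: 10
  H: 22
  O: 1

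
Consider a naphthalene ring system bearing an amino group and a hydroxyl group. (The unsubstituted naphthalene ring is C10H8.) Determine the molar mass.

Atom tally by fragment:
  naphthalene ring system core → C:10 H:8
  (− 2 ring H displaced by substituents)
  + NH2 → N:1 H:2
  + OH → O:1 H:1
Element totals:
  C: 10
  H: 9
  N: 1
  O: 1
Molecular formula: C10H9NO.
  M = 10(12.011) + 9(1.008) + 14.007 + 15.999
    = 120.110 + 9.072 + 14.007 + 15.999 = 159.188

159.19 g/mol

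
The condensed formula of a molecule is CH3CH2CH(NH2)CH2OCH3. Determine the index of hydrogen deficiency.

0

Atom tally by fragment:
  CH3 → C:1 H:3
  CH2 → C:1 H:2
  CH(NH2) → C:1 H:3 N:1
  CH2OCH3 → C:2 H:5 O:1
Element totals:
  C: 5
  H: 13
  N: 1
  O: 1
Molecular formula: C5H13NO.
DoU = (2C + 2 + N − H − X) / 2 = (2·5 + 2 + 1 − 13 − 0) / 2 = 0.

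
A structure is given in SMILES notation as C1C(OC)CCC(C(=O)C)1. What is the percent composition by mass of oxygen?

Atom tally by fragment:
  cyclopentane ring core → C:5 H:10
  (− 2 ring H displaced by substituents)
  + OCH3 → C:1 H:3 O:1
  + COCH3 → C:2 H:3 O:1
Element totals:
  C: 8
  H: 14
  O: 2
Molecular formula: C8H14O2.
Molar mass = 142.198 g/mol.
Mass from O: 2 × 15.999 = 31.998 g/mol.
%O = 31.998 / 142.198 × 100 = 22.50%.

22.50%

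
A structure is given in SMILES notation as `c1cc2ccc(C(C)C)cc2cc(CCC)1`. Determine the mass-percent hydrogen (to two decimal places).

9.49%

Atom tally by fragment:
  naphthalene ring system core → C:10 H:8
  (− 2 ring H displaced by substituents)
  + CH(CH3)2 → C:3 H:7
  + CH2CH2CH3 → C:3 H:7
Element totals:
  C: 16
  H: 20
Molecular formula: C16H20.
Molar mass = 212.336 g/mol.
Mass from H: 20 × 1.008 = 20.160 g/mol.
%H = 20.160 / 212.336 × 100 = 9.49%.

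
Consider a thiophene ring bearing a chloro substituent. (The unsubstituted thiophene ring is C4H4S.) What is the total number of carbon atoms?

Atom tally by fragment:
  thiophene ring core → C:4 H:4 S:1
  (− 1 ring H displaced by substituents)
  + Cl → Cl:1
Element totals:
  C: 4
  H: 3
  Cl: 1
  S: 1

4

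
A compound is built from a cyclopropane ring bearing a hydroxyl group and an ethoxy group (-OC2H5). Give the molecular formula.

Atom tally by fragment:
  cyclopropane ring core → C:3 H:6
  (− 2 ring H displaced by substituents)
  + OH → O:1 H:1
  + OC2H5 → C:2 H:5 O:1
Element totals:
  C: 5
  H: 10
  O: 2

C5H10O2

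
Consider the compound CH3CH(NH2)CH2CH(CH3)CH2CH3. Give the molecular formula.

C7H17N

Atom tally by fragment:
  CH3 → C:1 H:3
  CH(NH2) → C:1 H:3 N:1
  CH2 → C:1 H:2
  CH(CH3) → C:2 H:4
  CH2 → C:1 H:2
  CH3 → C:1 H:3
Element totals:
  C: 7
  H: 17
  N: 1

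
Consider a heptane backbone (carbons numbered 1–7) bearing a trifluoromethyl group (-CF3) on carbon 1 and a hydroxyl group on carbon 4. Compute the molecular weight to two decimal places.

184.20 g/mol

Atom tally by fragment:
  F3CCH2 → C:2 H:2 F:3
  CH2 → C:1 H:2
  CH2 → C:1 H:2
  CH(OH) → C:1 H:2 O:1
  CH2 → C:1 H:2
  CH2 → C:1 H:2
  CH3 → C:1 H:3
Element totals:
  C: 8
  H: 15
  F: 3
  O: 1
Molecular formula: C8H15F3O.
  M = 8(12.011) + 15(1.008) + 3(18.998) + 15.999
    = 96.088 + 15.120 + 56.994 + 15.999 = 184.201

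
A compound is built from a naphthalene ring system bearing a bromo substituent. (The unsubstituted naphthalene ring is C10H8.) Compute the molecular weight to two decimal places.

207.07 g/mol

Atom tally by fragment:
  naphthalene ring system core → C:10 H:8
  (− 1 ring H displaced by substituents)
  + Br → Br:1
Element totals:
  C: 10
  H: 7
  Br: 1
Molecular formula: C10H7Br.
  M = 10(12.011) + 7(1.008) + 79.904
    = 120.110 + 7.056 + 79.904 = 207.070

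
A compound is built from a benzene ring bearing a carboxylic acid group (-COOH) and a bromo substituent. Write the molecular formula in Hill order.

Atom tally by fragment:
  benzene ring core → C:6 H:6
  (− 2 ring H displaced by substituents)
  + COOH → C:1 H:1 O:2
  + Br → Br:1
Element totals:
  C: 7
  H: 5
  Br: 1
  O: 2

C7H5BrO2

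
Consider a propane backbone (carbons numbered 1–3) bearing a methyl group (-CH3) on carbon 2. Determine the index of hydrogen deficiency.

0

Atom tally by fragment:
  CH3 → C:1 H:3
  CH(CH3) → C:2 H:4
  CH3 → C:1 H:3
Element totals:
  C: 4
  H: 10
Molecular formula: C4H10.
DoU = (2C + 2 + N − H − X) / 2 = (2·4 + 2 + 0 − 10 − 0) / 2 = 0.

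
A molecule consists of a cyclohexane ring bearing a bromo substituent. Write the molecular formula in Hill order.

C6H11Br

Atom tally by fragment:
  cyclohexane ring core → C:6 H:12
  (− 1 ring H displaced by substituents)
  + Br → Br:1
Element totals:
  C: 6
  H: 11
  Br: 1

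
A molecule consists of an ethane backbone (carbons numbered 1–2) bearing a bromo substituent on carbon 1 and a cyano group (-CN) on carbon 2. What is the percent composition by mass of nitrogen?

Atom tally by fragment:
  BrCH2 → C:1 H:2 Br:1
  CH2CN → C:2 H:2 N:1
Element totals:
  C: 3
  H: 4
  Br: 1
  N: 1
Molecular formula: C3H4BrN.
Molar mass = 133.976 g/mol.
Mass from N: 1 × 14.007 = 14.007 g/mol.
%N = 14.007 / 133.976 × 100 = 10.45%.

10.45%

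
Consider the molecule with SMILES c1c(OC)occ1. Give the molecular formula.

Atom tally by fragment:
  furan ring core → C:4 H:4 O:1
  (− 1 ring H displaced by substituents)
  + OCH3 → C:1 H:3 O:1
Element totals:
  C: 5
  H: 6
  O: 2

C5H6O2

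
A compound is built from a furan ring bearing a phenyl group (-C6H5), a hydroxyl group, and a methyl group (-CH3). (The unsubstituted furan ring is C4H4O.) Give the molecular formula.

Atom tally by fragment:
  furan ring core → C:4 H:4 O:1
  (− 3 ring H displaced by substituents)
  + C6H5 → C:6 H:5
  + OH → O:1 H:1
  + CH3 → C:1 H:3
Element totals:
  C: 11
  H: 10
  O: 2

C11H10O2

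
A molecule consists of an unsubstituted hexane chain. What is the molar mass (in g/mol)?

Atom tally by fragment:
  CH3 → C:1 H:3
  CH2 → C:1 H:2
  CH2 → C:1 H:2
  CH2 → C:1 H:2
  CH2 → C:1 H:2
  CH3 → C:1 H:3
Element totals:
  C: 6
  H: 14
Molecular formula: C6H14.
  M = 6(12.011) + 14(1.008)
    = 72.066 + 14.112 = 86.178

86.18 g/mol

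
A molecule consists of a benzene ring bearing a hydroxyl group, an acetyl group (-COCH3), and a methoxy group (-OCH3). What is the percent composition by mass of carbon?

65.05%

Atom tally by fragment:
  benzene ring core → C:6 H:6
  (− 3 ring H displaced by substituents)
  + OH → O:1 H:1
  + COCH3 → C:2 H:3 O:1
  + OCH3 → C:1 H:3 O:1
Element totals:
  C: 9
  H: 10
  O: 3
Molecular formula: C9H10O3.
Molar mass = 166.176 g/mol.
Mass from C: 9 × 12.011 = 108.099 g/mol.
%C = 108.099 / 166.176 × 100 = 65.05%.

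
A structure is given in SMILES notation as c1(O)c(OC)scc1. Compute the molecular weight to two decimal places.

130.16 g/mol

Atom tally by fragment:
  thiophene ring core → C:4 H:4 S:1
  (− 2 ring H displaced by substituents)
  + OH → O:1 H:1
  + OCH3 → C:1 H:3 O:1
Element totals:
  C: 5
  H: 6
  O: 2
  S: 1
Molecular formula: C5H6O2S.
  M = 5(12.011) + 6(1.008) + 2(15.999) + 32.06
    = 60.055 + 6.048 + 31.998 + 32.060 = 130.161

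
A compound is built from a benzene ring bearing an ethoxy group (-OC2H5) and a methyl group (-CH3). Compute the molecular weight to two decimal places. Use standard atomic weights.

136.19 g/mol

Atom tally by fragment:
  benzene ring core → C:6 H:6
  (− 2 ring H displaced by substituents)
  + OC2H5 → C:2 H:5 O:1
  + CH3 → C:1 H:3
Element totals:
  C: 9
  H: 12
  O: 1
Molecular formula: C9H12O.
  M = 9(12.011) + 12(1.008) + 15.999
    = 108.099 + 12.096 + 15.999 = 136.194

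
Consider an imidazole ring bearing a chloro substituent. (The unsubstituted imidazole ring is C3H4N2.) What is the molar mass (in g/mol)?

Atom tally by fragment:
  imidazole ring core → C:3 H:4 N:2
  (− 1 ring H displaced by substituents)
  + Cl → Cl:1
Element totals:
  C: 3
  H: 3
  Cl: 1
  N: 2
Molecular formula: C3H3ClN2.
  M = 3(12.011) + 3(1.008) + 35.45 + 2(14.007)
    = 36.033 + 3.024 + 35.450 + 28.014 = 102.521

102.52 g/mol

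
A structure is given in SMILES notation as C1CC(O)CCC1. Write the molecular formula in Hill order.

Atom tally by fragment:
  cyclohexane ring core → C:6 H:12
  (− 1 ring H displaced by substituents)
  + OH → O:1 H:1
Element totals:
  C: 6
  H: 12
  O: 1

C6H12O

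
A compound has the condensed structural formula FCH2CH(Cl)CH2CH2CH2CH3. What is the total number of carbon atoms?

Atom tally by fragment:
  FCH2 → C:1 H:2 F:1
  CH(Cl) → C:1 H:1 Cl:1
  CH2 → C:1 H:2
  CH2 → C:1 H:2
  CH2 → C:1 H:2
  CH3 → C:1 H:3
Element totals:
  C: 6
  H: 12
  Cl: 1
  F: 1

6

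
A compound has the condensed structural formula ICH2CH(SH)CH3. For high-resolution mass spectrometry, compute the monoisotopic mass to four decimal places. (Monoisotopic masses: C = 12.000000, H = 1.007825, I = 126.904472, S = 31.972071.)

Atom tally by fragment:
  ICH2 → C:1 H:2 I:1
  CH(SH) → C:1 H:2 S:1
  CH3 → C:1 H:3
Element totals:
  C: 3
  H: 7
  I: 1
  S: 1
Molecular formula: C3H7IS.
  M = 3(12.0) + 7(1.007825) + 126.904472 + 31.972071
    = 36.000000 + 7.054775 + 126.904472 + 31.972071 = 201.931318

201.9313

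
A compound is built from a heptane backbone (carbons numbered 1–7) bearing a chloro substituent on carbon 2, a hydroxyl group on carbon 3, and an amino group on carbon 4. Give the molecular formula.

Atom tally by fragment:
  CH3 → C:1 H:3
  CH(Cl) → C:1 H:1 Cl:1
  CH(OH) → C:1 H:2 O:1
  CH(NH2) → C:1 H:3 N:1
  CH2 → C:1 H:2
  CH2 → C:1 H:2
  CH3 → C:1 H:3
Element totals:
  C: 7
  H: 16
  Cl: 1
  N: 1
  O: 1

C7H16ClNO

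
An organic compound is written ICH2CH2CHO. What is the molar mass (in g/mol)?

183.98 g/mol

Atom tally by fragment:
  ICH2 → C:1 H:2 I:1
  CH2CHO → C:2 H:3 O:1
Element totals:
  C: 3
  H: 5
  I: 1
  O: 1
Molecular formula: C3H5IO.
  M = 3(12.011) + 5(1.008) + 126.904 + 15.999
    = 36.033 + 5.040 + 126.904 + 15.999 = 183.976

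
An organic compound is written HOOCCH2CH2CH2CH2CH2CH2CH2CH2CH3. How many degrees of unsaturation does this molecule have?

1

Element totals:
  C: 10
  H: 20
  O: 2
Molecular formula: C10H20O2.
DoU = (2C + 2 + N − H − X) / 2 = (2·10 + 2 + 0 − 20 − 0) / 2 = 1.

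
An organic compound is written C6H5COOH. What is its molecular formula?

C7H6O2

Atom tally by fragment:
  benzene ring core → C:6 H:6
  (− 1 ring H displaced by substituents)
  + COOH → C:1 H:1 O:2
Element totals:
  C: 7
  H: 6
  O: 2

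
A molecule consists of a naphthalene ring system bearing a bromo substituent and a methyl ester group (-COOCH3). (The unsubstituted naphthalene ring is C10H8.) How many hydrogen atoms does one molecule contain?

Atom tally by fragment:
  naphthalene ring system core → C:10 H:8
  (− 2 ring H displaced by substituents)
  + Br → Br:1
  + COOCH3 → C:2 H:3 O:2
Element totals:
  C: 12
  H: 9
  Br: 1
  O: 2

9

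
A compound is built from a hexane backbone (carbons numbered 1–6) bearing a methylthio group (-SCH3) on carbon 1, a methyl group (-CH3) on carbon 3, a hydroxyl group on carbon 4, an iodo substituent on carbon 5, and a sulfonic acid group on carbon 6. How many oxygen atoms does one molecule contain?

4

Atom tally by fragment:
  CH3SCH2 → C:2 H:5 S:1
  CH2 → C:1 H:2
  CH(CH3) → C:2 H:4
  CH(OH) → C:1 H:2 O:1
  CH(I) → C:1 H:1 I:1
  CH2SO3H → C:1 H:3 S:1 O:3
Element totals:
  C: 8
  H: 17
  I: 1
  O: 4
  S: 2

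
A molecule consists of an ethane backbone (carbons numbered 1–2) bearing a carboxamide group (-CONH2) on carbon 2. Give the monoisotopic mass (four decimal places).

73.0528

Atom tally by fragment:
  CH3 → C:1 H:3
  CH2CONH2 → C:2 H:4 O:1 N:1
Element totals:
  C: 3
  H: 7
  N: 1
  O: 1
Molecular formula: C3H7NO.
  M = 3(12.0) + 7(1.007825) + 14.003074 + 15.994915
    = 36.000000 + 7.054775 + 14.003074 + 15.994915 = 73.052764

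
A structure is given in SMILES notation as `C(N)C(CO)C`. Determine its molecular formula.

C4H11NO

Atom tally by fragment:
  H2NCH2 → C:1 H:4 N:1
  CH(CH2OH) → C:2 H:4 O:1
  CH3 → C:1 H:3
Element totals:
  C: 4
  H: 11
  N: 1
  O: 1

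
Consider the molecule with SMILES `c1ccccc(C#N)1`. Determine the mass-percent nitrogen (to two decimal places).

Atom tally by fragment:
  benzene ring core → C:6 H:6
  (− 1 ring H displaced by substituents)
  + CN → C:1 N:1
Element totals:
  C: 7
  H: 5
  N: 1
Molecular formula: C7H5N.
Molar mass = 103.124 g/mol.
Mass from N: 1 × 14.007 = 14.007 g/mol.
%N = 14.007 / 103.124 × 100 = 13.58%.

13.58%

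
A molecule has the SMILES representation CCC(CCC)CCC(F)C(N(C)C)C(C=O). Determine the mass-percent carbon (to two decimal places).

68.53%

Atom tally by fragment:
  CH3 → C:1 H:3
  CH2 → C:1 H:2
  CH(CH2CH2CH3) → C:4 H:8
  CH2 → C:1 H:2
  CH2 → C:1 H:2
  CH(F) → C:1 H:1 F:1
  CH(N(CH3)2) → C:3 H:7 N:1
  CH2CHO → C:2 H:3 O:1
Element totals:
  C: 14
  H: 28
  F: 1
  N: 1
  O: 1
Molecular formula: C14H28FNO.
Molar mass = 245.382 g/mol.
Mass from C: 14 × 12.011 = 168.154 g/mol.
%C = 168.154 / 245.382 × 100 = 68.53%.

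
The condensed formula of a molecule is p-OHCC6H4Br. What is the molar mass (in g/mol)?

185.02 g/mol

Atom tally by fragment:
  benzene ring core → C:6 H:6
  (− 2 ring H displaced by substituents)
  + CHO → C:1 H:1 O:1
  + Br → Br:1
Element totals:
  C: 7
  H: 5
  Br: 1
  O: 1
Molecular formula: C7H5BrO.
  M = 7(12.011) + 5(1.008) + 79.904 + 15.999
    = 84.077 + 5.040 + 79.904 + 15.999 = 185.020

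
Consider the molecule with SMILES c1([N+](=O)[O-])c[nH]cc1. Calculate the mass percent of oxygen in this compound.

28.55%

Atom tally by fragment:
  pyrrole ring core → C:4 H:5 N:1
  (− 1 ring H displaced by substituents)
  + NO2 → N:1 O:2
Element totals:
  C: 4
  H: 4
  N: 2
  O: 2
Molecular formula: C4H4N2O2.
Molar mass = 112.088 g/mol.
Mass from O: 2 × 15.999 = 31.998 g/mol.
%O = 31.998 / 112.088 × 100 = 28.55%.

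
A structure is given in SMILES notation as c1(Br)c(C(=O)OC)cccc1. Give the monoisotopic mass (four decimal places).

Atom tally by fragment:
  benzene ring core → C:6 H:6
  (− 2 ring H displaced by substituents)
  + Br → Br:1
  + COOCH3 → C:2 H:3 O:2
Element totals:
  C: 8
  H: 7
  Br: 1
  O: 2
Molecular formula: C8H7BrO2.
  M = 8(12.0) + 7(1.007825) + 78.918338 + 2(15.994915)
    = 96.000000 + 7.054775 + 78.918338 + 31.989830 = 213.962943

213.9629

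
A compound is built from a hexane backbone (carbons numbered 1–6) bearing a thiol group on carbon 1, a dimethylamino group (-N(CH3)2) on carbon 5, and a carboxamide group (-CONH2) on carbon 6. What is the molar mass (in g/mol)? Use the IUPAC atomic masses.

204.33 g/mol

Atom tally by fragment:
  HSCH2 → C:1 H:3 S:1
  CH2 → C:1 H:2
  CH2 → C:1 H:2
  CH2 → C:1 H:2
  CH(N(CH3)2) → C:3 H:7 N:1
  CH2CONH2 → C:2 H:4 O:1 N:1
Element totals:
  C: 9
  H: 20
  N: 2
  O: 1
  S: 1
Molecular formula: C9H20N2OS.
  M = 9(12.011) + 20(1.008) + 2(14.007) + 15.999 + 32.06
    = 108.099 + 20.160 + 28.014 + 15.999 + 32.060 = 204.332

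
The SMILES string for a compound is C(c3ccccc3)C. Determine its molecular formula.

C8H10

Atom tally by fragment:
  C6H5CH2 → C:7 H:7
  CH3 → C:1 H:3
Element totals:
  C: 8
  H: 10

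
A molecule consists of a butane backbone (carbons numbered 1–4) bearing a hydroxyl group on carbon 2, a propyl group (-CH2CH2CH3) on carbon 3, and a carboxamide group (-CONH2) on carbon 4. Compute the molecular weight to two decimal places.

Atom tally by fragment:
  CH3 → C:1 H:3
  CH(OH) → C:1 H:2 O:1
  CH(CH2CH2CH3) → C:4 H:8
  CH2CONH2 → C:2 H:4 O:1 N:1
Element totals:
  C: 8
  H: 17
  N: 1
  O: 2
Molecular formula: C8H17NO2.
  M = 8(12.011) + 17(1.008) + 14.007 + 2(15.999)
    = 96.088 + 17.136 + 14.007 + 31.998 = 159.229

159.23 g/mol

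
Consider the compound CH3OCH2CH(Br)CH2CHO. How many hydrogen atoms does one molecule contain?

9

Element totals:
  C: 5
  H: 9
  Br: 1
  O: 2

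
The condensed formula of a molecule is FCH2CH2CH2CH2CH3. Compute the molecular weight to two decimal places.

90.14 g/mol

Atom tally by fragment:
  FCH2 → C:1 H:2 F:1
  CH2 → C:1 H:2
  CH2 → C:1 H:2
  CH2 → C:1 H:2
  CH3 → C:1 H:3
Element totals:
  C: 5
  H: 11
  F: 1
Molecular formula: C5H11F.
  M = 5(12.011) + 11(1.008) + 18.998
    = 60.055 + 11.088 + 18.998 = 90.141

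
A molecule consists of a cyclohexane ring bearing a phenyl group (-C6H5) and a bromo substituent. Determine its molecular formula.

Atom tally by fragment:
  cyclohexane ring core → C:6 H:12
  (− 2 ring H displaced by substituents)
  + C6H5 → C:6 H:5
  + Br → Br:1
Element totals:
  C: 12
  H: 15
  Br: 1

C12H15Br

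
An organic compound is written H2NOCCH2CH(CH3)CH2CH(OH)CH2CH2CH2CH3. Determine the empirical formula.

Element totals:
  C: 10
  H: 21
  N: 1
  O: 2
Molecular formula: C10H21NO2.
gcd of subscripts (10, 21, 1, 2) = 1, so the empirical formula equals the molecular formula.

C10H21NO2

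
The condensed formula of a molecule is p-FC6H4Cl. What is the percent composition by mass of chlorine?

Element totals:
  C: 6
  H: 4
  Cl: 1
  F: 1
Molecular formula: C6H4ClF.
Molar mass = 130.546 g/mol.
Mass from Cl: 1 × 35.45 = 35.450 g/mol.
%Cl = 35.450 / 130.546 × 100 = 27.16%.

27.16%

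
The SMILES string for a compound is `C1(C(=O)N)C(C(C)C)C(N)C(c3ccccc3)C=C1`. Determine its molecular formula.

Atom tally by fragment:
  cyclohexene ring core → C:6 H:10
  (− 4 ring H displaced by substituents)
  + CONH2 → C:1 H:2 O:1 N:1
  + CH(CH3)2 → C:3 H:7
  + NH2 → N:1 H:2
  + C6H5 → C:6 H:5
Element totals:
  C: 16
  H: 22
  N: 2
  O: 1

C16H22N2O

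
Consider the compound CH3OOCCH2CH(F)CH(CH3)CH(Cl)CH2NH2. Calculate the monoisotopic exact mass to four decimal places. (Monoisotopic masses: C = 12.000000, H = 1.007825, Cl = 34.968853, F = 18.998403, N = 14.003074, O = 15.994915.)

211.0775

Element totals:
  C: 8
  H: 15
  Cl: 1
  F: 1
  N: 1
  O: 2
Molecular formula: C8H15ClFNO2.
  M = 8(12.0) + 15(1.007825) + 34.968853 + 18.998403 + 14.003074 + 2(15.994915)
    = 96.000000 + 15.117375 + 34.968853 + 18.998403 + 14.003074 + 31.989830 = 211.077535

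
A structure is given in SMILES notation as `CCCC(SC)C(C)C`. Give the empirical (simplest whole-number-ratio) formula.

C8H18S

Atom tally by fragment:
  CH3 → C:1 H:3
  CH2 → C:1 H:2
  CH2 → C:1 H:2
  CH(SCH3) → C:2 H:4 S:1
  CH(CH3) → C:2 H:4
  CH3 → C:1 H:3
Element totals:
  C: 8
  H: 18
  S: 1
Molecular formula: C8H18S.
gcd of subscripts (8, 18, 1) = 1, so the empirical formula equals the molecular formula.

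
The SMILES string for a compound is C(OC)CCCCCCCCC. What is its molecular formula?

Atom tally by fragment:
  CH3OCH2 → C:2 H:5 O:1
  CH2 → C:1 H:2
  CH2 → C:1 H:2
  CH2 → C:1 H:2
  CH2 → C:1 H:2
  CH2 → C:1 H:2
  CH2 → C:1 H:2
  CH2 → C:1 H:2
  CH2 → C:1 H:2
  CH3 → C:1 H:3
Element totals:
  C: 11
  H: 24
  O: 1

C11H24O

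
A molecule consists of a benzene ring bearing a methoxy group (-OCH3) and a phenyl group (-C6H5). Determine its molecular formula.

Atom tally by fragment:
  benzene ring core → C:6 H:6
  (− 2 ring H displaced by substituents)
  + OCH3 → C:1 H:3 O:1
  + C6H5 → C:6 H:5
Element totals:
  C: 13
  H: 12
  O: 1

C13H12O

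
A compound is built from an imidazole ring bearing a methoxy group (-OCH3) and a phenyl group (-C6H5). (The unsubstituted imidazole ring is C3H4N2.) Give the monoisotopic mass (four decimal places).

174.0793

Atom tally by fragment:
  imidazole ring core → C:3 H:4 N:2
  (− 2 ring H displaced by substituents)
  + OCH3 → C:1 H:3 O:1
  + C6H5 → C:6 H:5
Element totals:
  C: 10
  H: 10
  N: 2
  O: 1
Molecular formula: C10H10N2O.
  M = 10(12.0) + 10(1.007825) + 2(14.003074) + 15.994915
    = 120.000000 + 10.078250 + 28.006148 + 15.994915 = 174.079313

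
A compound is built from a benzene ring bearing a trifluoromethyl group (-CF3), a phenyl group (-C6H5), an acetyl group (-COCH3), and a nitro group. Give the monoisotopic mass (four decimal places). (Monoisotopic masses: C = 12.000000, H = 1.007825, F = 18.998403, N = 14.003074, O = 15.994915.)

Atom tally by fragment:
  benzene ring core → C:6 H:6
  (− 4 ring H displaced by substituents)
  + CF3 → C:1 F:3
  + C6H5 → C:6 H:5
  + COCH3 → C:2 H:3 O:1
  + NO2 → N:1 O:2
Element totals:
  C: 15
  H: 10
  F: 3
  N: 1
  O: 3
Molecular formula: C15H10F3NO3.
  M = 15(12.0) + 10(1.007825) + 3(18.998403) + 14.003074 + 3(15.994915)
    = 180.000000 + 10.078250 + 56.995209 + 14.003074 + 47.984745 = 309.061278

309.0613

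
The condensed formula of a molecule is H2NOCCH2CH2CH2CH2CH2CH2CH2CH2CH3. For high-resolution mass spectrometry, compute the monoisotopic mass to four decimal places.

Atom tally by fragment:
  H2NOCCH2 → C:2 H:4 O:1 N:1
  CH2 → C:1 H:2
  CH2 → C:1 H:2
  CH2 → C:1 H:2
  CH2 → C:1 H:2
  CH2 → C:1 H:2
  CH2 → C:1 H:2
  CH2 → C:1 H:2
  CH3 → C:1 H:3
Element totals:
  C: 10
  H: 21
  N: 1
  O: 1
Molecular formula: C10H21NO.
  M = 10(12.0) + 21(1.007825) + 14.003074 + 15.994915
    = 120.000000 + 21.164325 + 14.003074 + 15.994915 = 171.162314

171.1623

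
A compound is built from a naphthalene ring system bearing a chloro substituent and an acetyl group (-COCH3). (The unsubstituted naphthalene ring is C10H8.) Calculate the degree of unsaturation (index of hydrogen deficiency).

8

Atom tally by fragment:
  naphthalene ring system core → C:10 H:8
  (− 2 ring H displaced by substituents)
  + Cl → Cl:1
  + COCH3 → C:2 H:3 O:1
Element totals:
  C: 12
  H: 9
  Cl: 1
  O: 1
Molecular formula: C12H9ClO.
DoU = (2C + 2 + N − H − X) / 2 = (2·12 + 2 + 0 − 9 − 1) / 2 = 8.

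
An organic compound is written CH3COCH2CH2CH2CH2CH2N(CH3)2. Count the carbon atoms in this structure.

9

Element totals:
  C: 9
  H: 19
  N: 1
  O: 1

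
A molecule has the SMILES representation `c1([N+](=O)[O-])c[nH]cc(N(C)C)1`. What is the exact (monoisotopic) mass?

155.0695

Atom tally by fragment:
  pyrrole ring core → C:4 H:5 N:1
  (− 2 ring H displaced by substituents)
  + NO2 → N:1 O:2
  + N(CH3)2 → N:1 C:2 H:6
Element totals:
  C: 6
  H: 9
  N: 3
  O: 2
Molecular formula: C6H9N3O2.
  M = 6(12.0) + 9(1.007825) + 3(14.003074) + 2(15.994915)
    = 72.000000 + 9.070425 + 42.009222 + 31.989830 = 155.069477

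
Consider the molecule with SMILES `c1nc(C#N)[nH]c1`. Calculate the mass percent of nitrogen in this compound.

Atom tally by fragment:
  imidazole ring core → C:3 H:4 N:2
  (− 1 ring H displaced by substituents)
  + CN → C:1 N:1
Element totals:
  C: 4
  H: 3
  N: 3
Molecular formula: C4H3N3.
Molar mass = 93.089 g/mol.
Mass from N: 3 × 14.007 = 42.021 g/mol.
%N = 42.021 / 93.089 × 100 = 45.14%.

45.14%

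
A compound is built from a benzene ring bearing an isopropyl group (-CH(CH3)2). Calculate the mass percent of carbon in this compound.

89.94%

Atom tally by fragment:
  benzene ring core → C:6 H:6
  (− 1 ring H displaced by substituents)
  + CH(CH3)2 → C:3 H:7
Element totals:
  C: 9
  H: 12
Molecular formula: C9H12.
Molar mass = 120.195 g/mol.
Mass from C: 9 × 12.011 = 108.099 g/mol.
%C = 108.099 / 120.195 × 100 = 89.94%.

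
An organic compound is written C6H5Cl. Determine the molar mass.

Element totals:
  C: 6
  H: 5
  Cl: 1
Molecular formula: C6H5Cl.
  M = 6(12.011) + 5(1.008) + 35.45
    = 72.066 + 5.040 + 35.450 = 112.556

112.56 g/mol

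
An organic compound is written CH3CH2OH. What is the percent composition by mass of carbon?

52.14%

Element totals:
  C: 2
  H: 6
  O: 1
Molecular formula: C2H6O.
Molar mass = 46.069 g/mol.
Mass from C: 2 × 12.011 = 24.022 g/mol.
%C = 24.022 / 46.069 × 100 = 52.14%.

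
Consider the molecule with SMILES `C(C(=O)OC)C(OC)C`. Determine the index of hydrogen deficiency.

1

Atom tally by fragment:
  CH3OOCCH2 → C:3 H:5 O:2
  CH(OCH3) → C:2 H:4 O:1
  CH3 → C:1 H:3
Element totals:
  C: 6
  H: 12
  O: 3
Molecular formula: C6H12O3.
DoU = (2C + 2 + N − H − X) / 2 = (2·6 + 2 + 0 − 12 − 0) / 2 = 1.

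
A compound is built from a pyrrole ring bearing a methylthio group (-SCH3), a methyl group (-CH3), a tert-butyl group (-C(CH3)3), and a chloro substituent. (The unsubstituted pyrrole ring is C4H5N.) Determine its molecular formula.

C10H16ClNS

Atom tally by fragment:
  pyrrole ring core → C:4 H:5 N:1
  (− 4 ring H displaced by substituents)
  + SCH3 → C:1 H:3 S:1
  + CH3 → C:1 H:3
  + C(CH3)3 → C:4 H:9
  + Cl → Cl:1
Element totals:
  C: 10
  H: 16
  Cl: 1
  N: 1
  S: 1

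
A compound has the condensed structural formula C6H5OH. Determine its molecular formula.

C6H6O

Element totals:
  C: 6
  H: 6
  O: 1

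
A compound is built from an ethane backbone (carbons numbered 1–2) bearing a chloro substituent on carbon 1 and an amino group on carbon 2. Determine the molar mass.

Atom tally by fragment:
  ClCH2 → C:1 H:2 Cl:1
  CH2NH2 → C:1 H:4 N:1
Element totals:
  C: 2
  H: 6
  Cl: 1
  N: 1
Molecular formula: C2H6ClN.
  M = 2(12.011) + 6(1.008) + 35.45 + 14.007
    = 24.022 + 6.048 + 35.450 + 14.007 = 79.527

79.53 g/mol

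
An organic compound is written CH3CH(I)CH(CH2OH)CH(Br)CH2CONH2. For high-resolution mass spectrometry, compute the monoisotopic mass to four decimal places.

Atom tally by fragment:
  CH3 → C:1 H:3
  CH(I) → C:1 H:1 I:1
  CH(CH2OH) → C:2 H:4 O:1
  CH(Br) → C:1 H:1 Br:1
  CH2CONH2 → C:2 H:4 O:1 N:1
Element totals:
  C: 7
  H: 13
  Br: 1
  I: 1
  N: 1
  O: 2
Molecular formula: C7H13BrINO2.
  M = 7(12.0) + 13(1.007825) + 78.918338 + 126.904472 + 14.003074 + 2(15.994915)
    = 84.000000 + 13.101725 + 78.918338 + 126.904472 + 14.003074 + 31.989830 = 348.917439

348.9174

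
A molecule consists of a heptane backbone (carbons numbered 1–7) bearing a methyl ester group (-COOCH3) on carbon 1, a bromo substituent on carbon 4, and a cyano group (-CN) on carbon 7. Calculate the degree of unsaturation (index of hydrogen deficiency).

3

Atom tally by fragment:
  CH3OOCCH2 → C:3 H:5 O:2
  CH2 → C:1 H:2
  CH2 → C:1 H:2
  CH(Br) → C:1 H:1 Br:1
  CH2 → C:1 H:2
  CH2 → C:1 H:2
  CH2CN → C:2 H:2 N:1
Element totals:
  C: 10
  H: 16
  Br: 1
  N: 1
  O: 2
Molecular formula: C10H16BrNO2.
DoU = (2C + 2 + N − H − X) / 2 = (2·10 + 2 + 1 − 16 − 1) / 2 = 3.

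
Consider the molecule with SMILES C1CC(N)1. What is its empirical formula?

Atom tally by fragment:
  cyclopropane ring core → C:3 H:6
  (− 1 ring H displaced by substituents)
  + NH2 → N:1 H:2
Element totals:
  C: 3
  H: 7
  N: 1
Molecular formula: C3H7N.
gcd of subscripts (3, 7, 1) = 1, so the empirical formula equals the molecular formula.

C3H7N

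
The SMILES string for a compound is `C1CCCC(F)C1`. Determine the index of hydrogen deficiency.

1

Atom tally by fragment:
  cyclohexane ring core → C:6 H:12
  (− 1 ring H displaced by substituents)
  + F → F:1
Element totals:
  C: 6
  H: 11
  F: 1
Molecular formula: C6H11F.
DoU = (2C + 2 + N − H − X) / 2 = (2·6 + 2 + 0 − 11 − 1) / 2 = 1.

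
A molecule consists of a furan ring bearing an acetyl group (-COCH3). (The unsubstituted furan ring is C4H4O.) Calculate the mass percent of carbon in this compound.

Atom tally by fragment:
  furan ring core → C:4 H:4 O:1
  (− 1 ring H displaced by substituents)
  + COCH3 → C:2 H:3 O:1
Element totals:
  C: 6
  H: 6
  O: 2
Molecular formula: C6H6O2.
Molar mass = 110.112 g/mol.
Mass from C: 6 × 12.011 = 72.066 g/mol.
%C = 72.066 / 110.112 × 100 = 65.45%.

65.45%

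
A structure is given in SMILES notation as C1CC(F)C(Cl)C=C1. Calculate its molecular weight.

Atom tally by fragment:
  cyclohexene ring core → C:6 H:10
  (− 2 ring H displaced by substituents)
  + F → F:1
  + Cl → Cl:1
Element totals:
  C: 6
  H: 8
  Cl: 1
  F: 1
Molecular formula: C6H8ClF.
  M = 6(12.011) + 8(1.008) + 35.45 + 18.998
    = 72.066 + 8.064 + 35.450 + 18.998 = 134.578

134.58 g/mol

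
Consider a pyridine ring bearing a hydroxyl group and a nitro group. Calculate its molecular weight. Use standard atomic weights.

Atom tally by fragment:
  pyridine ring core → C:5 H:5 N:1
  (− 2 ring H displaced by substituents)
  + OH → O:1 H:1
  + NO2 → N:1 O:2
Element totals:
  C: 5
  H: 4
  N: 2
  O: 3
Molecular formula: C5H4N2O3.
  M = 5(12.011) + 4(1.008) + 2(14.007) + 3(15.999)
    = 60.055 + 4.032 + 28.014 + 47.997 = 140.098

140.10 g/mol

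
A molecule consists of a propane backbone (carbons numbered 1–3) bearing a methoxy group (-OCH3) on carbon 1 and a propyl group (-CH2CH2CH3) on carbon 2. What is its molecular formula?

Atom tally by fragment:
  CH3OCH2 → C:2 H:5 O:1
  CH(CH2CH2CH3) → C:4 H:8
  CH3 → C:1 H:3
Element totals:
  C: 7
  H: 16
  O: 1

C7H16O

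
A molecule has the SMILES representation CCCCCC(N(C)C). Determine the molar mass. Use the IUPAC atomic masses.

Atom tally by fragment:
  CH3 → C:1 H:3
  CH2 → C:1 H:2
  CH2 → C:1 H:2
  CH2 → C:1 H:2
  CH2 → C:1 H:2
  CH2N(CH3)2 → C:3 H:8 N:1
Element totals:
  C: 8
  H: 19
  N: 1
Molecular formula: C8H19N.
  M = 8(12.011) + 19(1.008) + 14.007
    = 96.088 + 19.152 + 14.007 = 129.247

129.25 g/mol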